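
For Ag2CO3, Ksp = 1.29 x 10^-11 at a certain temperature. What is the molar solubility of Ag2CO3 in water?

s ≈ 1.48 × 10^-4 M

Ag2CO3(s) ⇌ 2 Ag^+ + CO3^2-
Ksp = [Ag^+]^2[CO3^2-]
If s mol/L of Ag2CO3 dissolves, [Ag^+] = 2s and [CO3^2-] = s.
Substituting: Ksp = (2s)^2s = 4s^3
s = (1.29 x 10^-11 / 4)^(1/3) = 1.48 × 10^-4 M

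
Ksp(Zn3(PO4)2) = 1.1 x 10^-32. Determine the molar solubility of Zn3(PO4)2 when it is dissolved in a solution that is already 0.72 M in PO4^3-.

Zn3(PO4)2(s) ⇌ 3 Zn^2+(aq) + 2 PO4^3-(aq)
Ksp = [Zn^2+]^3[PO4^3-]^2
Let s = moles of Zn3(PO4)2 that dissolve per litre. [Zn^2+] = 3s, [PO4^3-] = 0.72 + 2s ≈ 0.72 (common-ion effect: PO4^3- is already 0.72 M).
Ksp ≈ (3s)^3 × (0.72)^2
s = 9.2 × 10^-12 M
Check: 2s = 1.8 x 10^-11 ≪ 0.72, so the approximation is valid.

s ≈ 9.2e-12 M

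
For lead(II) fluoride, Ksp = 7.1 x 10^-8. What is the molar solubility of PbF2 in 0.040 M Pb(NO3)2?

s = 6.7e-4 M

PbF2(s) ⇌ Pb^2+(aq) + 2 F^-(aq)
Ksp = [Pb^2+][F^-]^2
Let s be the molar solubility in this solution. [Pb^2+] = 0.040 + s ≈ 0.040, [F^-] = 2s (since Pb^2+ from Pb(NO3)2 dominates).
Ksp ≈ 0.040 × (2s)^2
s = 6.7 x 10^-4 M
Check: s = 6.7 × 10^-4 ≪ 0.040, so the approximation is valid.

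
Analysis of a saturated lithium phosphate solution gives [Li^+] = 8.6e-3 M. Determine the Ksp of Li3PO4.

Li3PO4(s) <=> 3 Li^+(aq) + PO4^3-(aq)
Stoichiometry gives [PO4^3-] = (1/3)[Li^+] = 2.87 x 10^-3 M.
Ksp = [Li^+]^3[PO4^3-]
Ksp = (8.6 × 10^-3)^3 × 2.87 × 10^-3 = 1.8 × 10^-9

Ksp ≈ 1.8 x 10^-9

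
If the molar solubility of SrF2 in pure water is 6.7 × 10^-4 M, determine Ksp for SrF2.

Ksp ≈ 1.2 x 10^-9

SrF2(s) ⇌ Sr^2+(aq) + 2 F^-(aq)
For each mole of SrF2 that dissolves: [Sr^2+] = s, [F^-] = 2s.
Ksp = [Sr^2+][F^-]^2
So Ksp = s × (2s)^2 = 4s^3
Ksp = 4 × (6.7 × 10^-4)^3 = 1.2 × 10^-9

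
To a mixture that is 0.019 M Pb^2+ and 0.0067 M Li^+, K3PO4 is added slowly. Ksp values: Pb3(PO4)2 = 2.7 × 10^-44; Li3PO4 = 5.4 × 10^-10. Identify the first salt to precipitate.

Pb3(PO4)2

Each salt begins to precipitate when Q = Ksp, i.e. when [PO4^3-] reaches its threshold.
For Pb3(PO4)2: 2.7 × 10^-44 = (0.019)^3 × [PO4^3-]^2  ⇒  [PO4^3-] = 6.3 × 10^-20 M.
For Li3PO4: 5.4 × 10^-10 = (0.0067)^3 × [PO4^3-]  ⇒  [PO4^3-] = 1.8 × 10^-3 M.
The salt with the lower threshold [PO4^3-] precipitates first: Pb3(PO4)2.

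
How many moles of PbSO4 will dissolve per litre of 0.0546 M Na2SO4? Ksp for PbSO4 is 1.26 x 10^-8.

s ≈ 2.31e-7 M

PbSO4(s) ⇌ Pb^2+ + SO4^2-
Ksp = [Pb^2+][SO4^2-]
Let s be the molar solubility in this solution. [Pb^2+] = s, [SO4^2-] = 0.0546 + s ≈ 0.0546 (common-ion effect: SO4^2- is already 0.0546 M).
Ksp ≈ s × 0.0546
s = 2.31 × 10^-7 M
Check: s = 2.3 × 10^-7 ≪ 0.0546, so the approximation is valid.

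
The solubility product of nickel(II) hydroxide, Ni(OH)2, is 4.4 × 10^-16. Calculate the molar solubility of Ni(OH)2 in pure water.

Ni(OH)2(s) ⇌ Ni^2+ + 2 OH^-
Ksp = [Ni^2+][OH^-]^2
For each mole of Ni(OH)2 that dissolves: [Ni^2+] = s, [OH^-] = 2s.
Ksp = s(2s)^2 = 4s^3
s^3 = 4.4 × 10^-16 / 4, so s = 4.8 x 10^-6 M

s ≈ 4.8e-6 M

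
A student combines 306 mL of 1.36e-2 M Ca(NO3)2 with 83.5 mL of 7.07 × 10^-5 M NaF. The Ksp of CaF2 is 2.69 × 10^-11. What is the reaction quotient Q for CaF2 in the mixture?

Q ≈ 2.45 × 10^-12

Total volume = 306 + 83.5 = 389.5 mL.
[Ca^2+] = 1.36 × 10^-2 × (306/389.5) = 1.068 × 10^-2 M
[F^-] = 7.07 × 10^-5 × (83.5/389.5) = 1.516 x 10^-5 M
CaF2(s) ⇌ Ca^2+ + 2 F^-, so Q = [Ca^2+][F^-]^2
Q = (1.068 × 10^-2)(1.516 x 10^-5)^2 = 2.45 x 10^-12
Q < Ksp, so no precipitate of CaF2 forms.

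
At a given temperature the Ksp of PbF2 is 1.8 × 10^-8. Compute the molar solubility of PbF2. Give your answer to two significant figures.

s = 1.7e-3 M

PbF2(s) ⇌ Pb^2+(aq) + 2 F^-(aq)
Ksp = [Pb^2+][F^-]^2
If s mol/L of PbF2 dissolves, [Pb^2+] = s and [F^-] = 2s.
Ksp = s(2s)^2 = 4s^3
s = (1.8 × 10^-8 / 4)^(1/3) = 1.7 × 10^-3 M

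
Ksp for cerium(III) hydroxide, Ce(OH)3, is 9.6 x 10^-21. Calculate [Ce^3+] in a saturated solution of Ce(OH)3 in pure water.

Ce(OH)3(s) ⇌ Ce^3+ + 3 OH^-
Ksp = [Ce^3+][OH^-]^3
If s mol/L of Ce(OH)3 dissolves, [Ce^3+] = s and [OH^-] = 3s.
So Ksp = s × (3s)^3 = 27s^4
Solving, s = (9.6 x 10^-21/27)^(1/4) = 4.34 × 10^-6 M
[Ce^3+] = s = 4.3 × 10^-6 M

[Ce^3+] = 4.3 × 10^-6 M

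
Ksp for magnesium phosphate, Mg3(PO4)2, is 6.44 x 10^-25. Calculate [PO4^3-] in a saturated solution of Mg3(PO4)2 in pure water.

[PO4^3-] ≈ 1.14 × 10^-5 M

Mg3(PO4)2(s) <=> 3 Mg^2+ + 2 PO4^3-
Ksp = [Mg^2+]^3[PO4^3-]^2
With molar solubility s: [Mg^2+] = 3s, [PO4^3-] = 2s.
Ksp = (3s)^3(2s)^2 = 108s^5
s^5 = 6.44 x 10^-25 / 108, so s = 5.690 × 10^-6 M
[PO4^3-] = 2s = 1.14 x 10^-5 M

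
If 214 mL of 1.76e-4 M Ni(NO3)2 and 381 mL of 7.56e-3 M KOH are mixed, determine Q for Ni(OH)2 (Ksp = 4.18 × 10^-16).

Q ≈ 1.48e-9

Total volume = 214 + 381 = 595 mL.
[Ni^2+] = 1.76 x 10^-4 × (214/595) = 6.330 x 10^-5 M
[OH^-] = 7.56 × 10^-3 × (381/595) = 4.841 × 10^-3 M
Ni(OH)2(s) <=> Ni^2+ + 2 OH^-, so Q = [Ni^2+][OH^-]^2
Q = (6.330 × 10^-5)(4.841 × 10^-3)^2 = 1.48 × 10^-9
Q > Ksp, so Ni(OH)2 will precipitate.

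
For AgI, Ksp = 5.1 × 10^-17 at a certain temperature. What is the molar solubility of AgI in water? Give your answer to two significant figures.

7.1 x 10^-9 M

AgI(s) <=> Ag^+ + I^-
Ksp = [Ag^+][I^-]
Let s = molar solubility. Then [Ag^+] = s and [I^-] = s.
Ksp = s × s = s^2
s = (5.1 × 10^-17)^(1/2) = 7.1 × 10^-9 M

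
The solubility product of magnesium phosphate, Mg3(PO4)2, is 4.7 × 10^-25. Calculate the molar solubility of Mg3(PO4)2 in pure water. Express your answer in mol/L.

Mg3(PO4)2(s) ⇌ 3 Mg^2+ + 2 PO4^3-
Ksp = [Mg^2+]^3[PO4^3-]^2
With molar solubility s: [Mg^2+] = 3s, [PO4^3-] = 2s.
Ksp = (3s)^3(2s)^2 = 108s^5
Solving, s = (4.7 × 10^-25/108)^(1/5) = 5.3 x 10^-6 M

s ≈ 5.3 × 10^-6 M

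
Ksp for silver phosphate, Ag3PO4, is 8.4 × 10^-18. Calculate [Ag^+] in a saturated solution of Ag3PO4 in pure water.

Ag3PO4(s) ⇌ 3 Ag^+ + PO4^3-
Ksp = [Ag^+]^3[PO4^3-]
For each mole of Ag3PO4 that dissolves: [Ag^+] = 3s, [PO4^3-] = s.
Ksp = (3s)^3s = 27s^4
s = (8.4 × 10^-18 / 27)^(1/4) = 2.36 × 10^-5 M
[Ag^+] = 3s = 7.1 × 10^-5 M

7.1 x 10^-5 M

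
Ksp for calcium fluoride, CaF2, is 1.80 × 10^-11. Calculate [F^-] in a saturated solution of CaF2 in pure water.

[F^-] ≈ 3.30e-4 M

CaF2(s) <=> Ca^2+ + 2 F^-
Ksp = [Ca^2+][F^-]^2
For each mole of CaF2 that dissolves: [Ca^2+] = s, [F^-] = 2s.
Ksp = s(2s)^2 = 4s^3
s^3 = 1.80 × 10^-11 / 4, so s = 1.651 × 10^-4 M
[F^-] = 2s = 3.30 × 10^-4 M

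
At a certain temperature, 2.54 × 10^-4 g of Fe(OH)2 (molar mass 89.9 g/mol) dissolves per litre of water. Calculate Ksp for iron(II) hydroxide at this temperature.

Molar solubility s = (2.54 × 10^-4 g/L) / (89.9 g/mol) = 2.825 × 10^-6 M.
Fe(OH)2(s) <=> Fe^2+(aq) + 2 OH^-(aq)
If s mol/L of Fe(OH)2 dissolves, [Fe^2+] = s and [OH^-] = 2s.
Ksp = [Fe^2+][OH^-]^2
Ksp = s(2s)^2 = 4s^3
Ksp = 4 × (2.825 x 10^-6)^3 = 9.02 x 10^-17

Ksp ≈ 9.02 × 10^-17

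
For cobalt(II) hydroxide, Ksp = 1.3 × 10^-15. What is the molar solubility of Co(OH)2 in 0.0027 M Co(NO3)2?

s = 3.5e-7 M

Co(OH)2(s) <=> Co^2+(aq) + 2 OH^-(aq)
Ksp = [Co^2+][OH^-]^2
If s mol/L dissolves here, [Co^2+] = 0.0027 + s ≈ 0.0027, [OH^-] = 2s (Ksp is small, so little additional dissolves).
Ksp ≈ 0.0027 × (2s)^2
s = 3.5 × 10^-7 M
Check: s = 3.5 x 10^-7 ≪ 0.0027, so the approximation is valid.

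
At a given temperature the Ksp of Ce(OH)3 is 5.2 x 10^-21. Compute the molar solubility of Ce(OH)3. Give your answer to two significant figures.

Ce(OH)3(s) ⇌ Ce^3+(aq) + 3 OH^-(aq)
Ksp = [Ce^3+][OH^-]^3
Let s = molar solubility. Then [Ce^3+] = s and [OH^-] = 3s.
Ksp = s(3s)^3 = 27s^4
Solving, s = (5.2 x 10^-21/27)^(1/4) = 3.7 × 10^-6 M

s ≈ 3.7e-6 M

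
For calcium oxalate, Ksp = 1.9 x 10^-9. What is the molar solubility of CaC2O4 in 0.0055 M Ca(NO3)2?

CaC2O4(s) ⇌ Ca^2+(aq) + C2O4^2-(aq)
Ksp = [Ca^2+][C2O4^2-]
If s mol/L dissolves here, [Ca^2+] = 0.0055 + s ≈ 0.0055, [C2O4^2-] = s (Ksp is small, so little additional dissolves).
Ksp ≈ 0.0055 × s
s = 3.5 × 10^-7 M
Check: s = 3.5 × 10^-7 ≪ 0.0055, so the approximation is valid.

s = 3.5 × 10^-7 M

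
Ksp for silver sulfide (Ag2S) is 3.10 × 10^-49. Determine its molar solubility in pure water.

s = 4.26 × 10^-17 M

Ag2S(s) ⇌ 2 Ag^+(aq) + S^2-(aq)
Ksp = [Ag^+]^2[S^2-]
For each mole of Ag2S that dissolves: [Ag^+] = 2s, [S^2-] = s.
Ksp = (2s)^2s = 4s^3
s = (3.10 × 10^-49 / 4)^(1/3) = 4.26 x 10^-17 M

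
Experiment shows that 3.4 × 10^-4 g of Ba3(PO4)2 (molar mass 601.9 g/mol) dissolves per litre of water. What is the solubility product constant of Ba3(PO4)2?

6.2 × 10^-30

Molar solubility s = (3.4 × 10^-4 g/L) / (601.9 g/mol) = 5.65 × 10^-7 M.
Ba3(PO4)2(s) <=> 3 Ba^2+ + 2 PO4^3-
For each mole of Ba3(PO4)2 that dissolves: [Ba^2+] = 3s, [PO4^3-] = 2s.
Ksp = [Ba^2+]^3[PO4^3-]^2
Ksp = (3s)^3(2s)^2 = 108s^5
Ksp = 108 × (5.65 × 10^-7)^5 = 6.2 × 10^-30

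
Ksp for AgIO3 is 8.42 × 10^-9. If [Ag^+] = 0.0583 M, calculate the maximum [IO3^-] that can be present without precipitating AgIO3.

1.44 × 10^-7 M

AgIO3(s) <=> Ag^+ + IO3^-
Ksp = [Ag^+][IO3^-]
Precipitation begins when Q = Ksp. With [Ag^+] = 0.0583 M:
8.42 × 10^-9 = (0.0583) × [IO3^-]
[IO3^-] = (8.42 × 10^-9 / 5.83 x 10^-2) = 1.44 × 10^-7 M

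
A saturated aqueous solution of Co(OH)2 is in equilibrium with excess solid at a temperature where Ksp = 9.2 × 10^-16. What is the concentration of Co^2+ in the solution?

Co(OH)2(s) ⇌ Co^2+ + 2 OH^-
Ksp = [Co^2+][OH^-]^2
For each mole of Co(OH)2 that dissolves: [Co^2+] = s, [OH^-] = 2s.
Ksp = s(2s)^2 = 4s^3
s = (9.2 × 10^-16 / 4)^(1/3) = 6.13 × 10^-6 M
[Co^2+] = s = 6.1 × 10^-6 M

6.1 × 10^-6 M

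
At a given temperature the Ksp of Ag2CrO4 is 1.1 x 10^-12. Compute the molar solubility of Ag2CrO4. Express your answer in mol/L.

Ag2CrO4(s) ⇌ 2 Ag^+ + CrO4^2-
Ksp = [Ag^+]^2[CrO4^2-]
With molar solubility s: [Ag^+] = 2s, [CrO4^2-] = s.
So Ksp = (2s)^2 × s = 4s^3
Solving, s = (1.1 x 10^-12/4)^(1/3) = 6.5 × 10^-5 M

6.5e-5 M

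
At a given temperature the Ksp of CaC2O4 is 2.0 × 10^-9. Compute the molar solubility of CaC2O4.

CaC2O4(s) ⇌ Ca^2+ + C2O4^2-
Ksp = [Ca^2+][C2O4^2-]
With molar solubility s: [Ca^2+] = s, [C2O4^2-] = s.
Ksp = s × s = s^2
s = √(2.0 × 10^-9) = 4.5 × 10^-5 M

4.5 × 10^-5 M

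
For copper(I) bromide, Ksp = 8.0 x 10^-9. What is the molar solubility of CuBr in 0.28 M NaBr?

CuBr(s) <=> Cu^+ + Br^-
Ksp = [Cu^+][Br^-]
If s mol/L dissolves here, [Cu^+] = s, [Br^-] = 0.28 + s ≈ 0.28 (Ksp is small, so little additional dissolves).
Ksp ≈ s × 0.28
s = 2.9 x 10^-8 M
Check: s = 2.9 x 10^-8 ≪ 0.28, so the approximation is valid.

s ≈ 2.9 x 10^-8 M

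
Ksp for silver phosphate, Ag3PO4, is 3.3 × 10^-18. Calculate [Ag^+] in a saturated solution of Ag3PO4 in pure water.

Ag3PO4(s) ⇌ 3 Ag^+ + PO4^3-
Ksp = [Ag^+]^3[PO4^3-]
For each mole of Ag3PO4 that dissolves: [Ag^+] = 3s, [PO4^3-] = s.
Substituting: Ksp = (3s)^3s = 27s^4
Solving, s = (3.3 × 10^-18/27)^(1/4) = 1.87 × 10^-5 M
[Ag^+] = 3s = 5.6 × 10^-5 M

5.6 × 10^-5 M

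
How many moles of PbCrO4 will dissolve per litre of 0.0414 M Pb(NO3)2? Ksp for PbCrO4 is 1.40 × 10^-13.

s = 3.38 x 10^-12 M

PbCrO4(s) ⇌ Pb^2+(aq) + CrO4^2-(aq)
Ksp = [Pb^2+][CrO4^2-]
Let s = moles of PbCrO4 that dissolve per litre. [Pb^2+] = 0.0414 + s ≈ 0.0414, [CrO4^2-] = s (since Pb^2+ from Pb(NO3)2 dominates).
Ksp ≈ 0.0414 × s
s = 3.38 x 10^-12 M
Check: s = 3.4 x 10^-12 ≪ 0.0414, so the approximation is valid.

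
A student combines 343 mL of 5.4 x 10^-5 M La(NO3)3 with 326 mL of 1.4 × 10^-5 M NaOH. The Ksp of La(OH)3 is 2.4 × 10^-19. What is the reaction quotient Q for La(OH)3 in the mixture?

Total volume = 343 + 326 = 669 mL.
[La^3+] = 5.4 × 10^-5 × (343/669) = 2.77 × 10^-5 M
[OH^-] = 1.4 × 10^-5 × (326/669) = 6.82 × 10^-6 M
La(OH)3(s) <=> La^3+ + 3 OH^-, so Q = [La^3+][OH^-]^3
Q = (2.77 × 10^-5)(6.82 × 10^-6)^3 = 8.8 x 10^-21
Q < Ksp, so no precipitate of La(OH)3 forms.

Q ≈ 8.8 x 10^-21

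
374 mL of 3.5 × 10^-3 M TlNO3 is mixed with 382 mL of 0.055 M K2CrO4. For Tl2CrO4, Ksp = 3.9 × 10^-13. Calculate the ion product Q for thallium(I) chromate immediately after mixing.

Total volume = 374 + 382 = 756 mL.
[Tl^+] = 3.5 × 10^-3 × (374/756) = 1.73 × 10^-3 M
[CrO4^2-] = 5.5 x 10^-2 × (382/756) = 2.78 x 10^-2 M
Tl2CrO4(s) ⇌ 2 Tl^+(aq) + CrO4^2-(aq), so Q = [Tl^+]^2[CrO4^2-]
Q = (1.73 × 10^-3)^2(2.78 × 10^-2) = 8.3 × 10^-8
Q > Ksp, so Tl2CrO4 will precipitate.

Q = 8.3 x 10^-8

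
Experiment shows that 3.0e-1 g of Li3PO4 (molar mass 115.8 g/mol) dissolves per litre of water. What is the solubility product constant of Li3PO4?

Molar solubility s = (3.0 × 10^-1 g/L) / (115.8 g/mol) = 2.59 x 10^-3 M.
Li3PO4(s) <=> 3 Li^+(aq) + PO4^3-(aq)
For each mole of Li3PO4 that dissolves: [Li^+] = 3s, [PO4^3-] = s.
Ksp = [Li^+]^3[PO4^3-]
So Ksp = (3s)^3 × s = 27s^4
With s = 2.59 × 10^-3: Ksp = 1.2 x 10^-9

1.2 x 10^-9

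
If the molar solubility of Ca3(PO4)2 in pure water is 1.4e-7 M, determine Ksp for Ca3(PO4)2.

Ksp ≈ 5.8e-33

Ca3(PO4)2(s) ⇌ 3 Ca^2+(aq) + 2 PO4^3-(aq)
With molar solubility s: [Ca^2+] = 3s, [PO4^3-] = 2s.
Ksp = [Ca^2+]^3[PO4^3-]^2
Ksp = (3s)^3(2s)^2 = 108s^5
Ksp = 108 × (1.4 × 10^-7)^5 = 5.8 x 10^-33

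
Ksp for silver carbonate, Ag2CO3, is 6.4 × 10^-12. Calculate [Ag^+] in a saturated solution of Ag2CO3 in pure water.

2.3 × 10^-4 M

Ag2CO3(s) ⇌ 2 Ag^+(aq) + CO3^2-(aq)
Ksp = [Ag^+]^2[CO3^2-]
With molar solubility s: [Ag^+] = 2s, [CO3^2-] = s.
Substituting: Ksp = (2s)^2s = 4s^3
s^3 = 6.4 × 10^-12 / 4, so s = 1.17 x 10^-4 M
[Ag^+] = 2s = 2.3 x 10^-4 M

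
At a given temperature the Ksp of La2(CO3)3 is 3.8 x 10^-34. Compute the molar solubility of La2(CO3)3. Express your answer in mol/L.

s = 8.1 x 10^-8 M

La2(CO3)3(s) ⇌ 2 La^3+ + 3 CO3^2-
Ksp = [La^3+]^2[CO3^2-]^3
Let s = molar solubility. Then [La^3+] = 2s and [CO3^2-] = 3s.
Substituting: Ksp = (2s)^2(3s)^3 = 108s^5
s = (3.8 x 10^-34 / 108)^(1/5) = 8.1 × 10^-8 M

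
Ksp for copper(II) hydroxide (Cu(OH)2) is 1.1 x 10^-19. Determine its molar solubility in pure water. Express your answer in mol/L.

Cu(OH)2(s) ⇌ Cu^2+ + 2 OH^-
Ksp = [Cu^2+][OH^-]^2
Let s = molar solubility. Then [Cu^2+] = s and [OH^-] = 2s.
So Ksp = s × (2s)^2 = 4s^3
s^3 = 1.1 x 10^-19 / 4, so s = 3.0 x 10^-7 M

s = 3.0 × 10^-7 M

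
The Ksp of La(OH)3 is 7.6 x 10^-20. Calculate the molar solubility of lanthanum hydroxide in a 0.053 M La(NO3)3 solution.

La(OH)3(s) ⇌ La^3+(aq) + 3 OH^-(aq)
Ksp = [La^3+][OH^-]^3
Let s be the molar solubility in this solution. [La^3+] = 0.053 + s ≈ 0.053, [OH^-] = 3s (common-ion effect: La^3+ is already 0.053 M).
Ksp ≈ 0.053 × (3s)^3
s = 3.8 × 10^-7 M
Check: s = 3.8 x 10^-7 ≪ 0.053, so the approximation is valid.

s = 3.8 × 10^-7 M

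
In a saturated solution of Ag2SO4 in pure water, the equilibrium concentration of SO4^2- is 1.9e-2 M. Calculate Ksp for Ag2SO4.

Ag2SO4(s) ⇌ 2 Ag^+(aq) + SO4^2-(aq)
Stoichiometry gives [Ag^+] = (2/1)[SO4^2-] = 3.80 × 10^-2 M.
Ksp = [Ag^+]^2[SO4^2-]
Ksp = (3.80 × 10^-2)^2 × 1.9 × 10^-2 = 2.7 x 10^-5

2.7e-5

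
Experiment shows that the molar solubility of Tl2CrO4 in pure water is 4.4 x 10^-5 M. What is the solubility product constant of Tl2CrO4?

3.4e-13

Tl2CrO4(s) ⇌ 2 Tl^+(aq) + CrO4^2-(aq)
If s mol/L of Tl2CrO4 dissolves, [Tl^+] = 2s and [CrO4^2-] = s.
Ksp = [Tl^+]^2[CrO4^2-]
Ksp = (2s)^2s = 4s^3
With s = 4.4 × 10^-5: Ksp = 3.4 x 10^-13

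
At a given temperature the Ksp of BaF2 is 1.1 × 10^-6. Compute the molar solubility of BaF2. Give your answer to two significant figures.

6.5 x 10^-3 M

BaF2(s) ⇌ Ba^2+(aq) + 2 F^-(aq)
Ksp = [Ba^2+][F^-]^2
If s mol/L of BaF2 dissolves, [Ba^2+] = s and [F^-] = 2s.
So Ksp = s × (2s)^2 = 4s^3
Solving, s = (1.1 × 10^-6/4)^(1/3) = 6.5 × 10^-3 M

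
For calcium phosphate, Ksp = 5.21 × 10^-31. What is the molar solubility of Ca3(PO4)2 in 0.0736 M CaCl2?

Ca3(PO4)2(s) ⇌ 3 Ca^2+(aq) + 2 PO4^3-(aq)
Ksp = [Ca^2+]^3[PO4^3-]^2
Let s = moles of Ca3(PO4)2 that dissolve per litre. [Ca^2+] = 0.0736 + 3s ≈ 0.0736, [PO4^3-] = 2s (Ksp is small, so little additional dissolves).
Ksp ≈ (0.0736)^3 × (2s)^2
s = 1.81 × 10^-14 M
Check: 3s = 5.4 × 10^-14 ≪ 0.0736, so the approximation is valid.

1.81 x 10^-14 M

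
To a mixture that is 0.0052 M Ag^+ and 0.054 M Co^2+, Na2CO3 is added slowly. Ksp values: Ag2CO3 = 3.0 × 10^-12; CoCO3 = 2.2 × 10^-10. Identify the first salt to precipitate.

Precipitation of each salt starts when its ion product equals its Ksp.
For Ag2CO3: 3.0 × 10^-12 = (0.0052)^2 × [CO3^2-]  ⇒  [CO3^2-] = 1.1 × 10^-7 M.
For CoCO3: 2.2 × 10^-10 = 0.054 × [CO3^2-]  ⇒  [CO3^2-] = 4.1 × 10^-9 M.
The salt with the lower threshold [CO3^2-] precipitates first: CoCO3.

CoCO3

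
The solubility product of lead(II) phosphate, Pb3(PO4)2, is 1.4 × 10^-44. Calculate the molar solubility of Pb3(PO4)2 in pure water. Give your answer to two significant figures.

Pb3(PO4)2(s) ⇌ 3 Pb^2+ + 2 PO4^3-
Ksp = [Pb^2+]^3[PO4^3-]^2
If s mol/L of Pb3(PO4)2 dissolves, [Pb^2+] = 3s and [PO4^3-] = 2s.
Substituting: Ksp = (3s)^3(2s)^2 = 108s^5
Solving, s = (1.4 × 10^-44/108)^(1/5) = 6.6 x 10^-10 M

6.6 × 10^-10 M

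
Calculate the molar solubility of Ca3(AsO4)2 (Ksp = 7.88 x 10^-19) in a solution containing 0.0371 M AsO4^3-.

s ≈ 2.77 x 10^-6 M

Ca3(AsO4)2(s) ⇌ 3 Ca^2+ + 2 AsO4^3-
Ksp = [Ca^2+]^3[AsO4^3-]^2
Let s be the molar solubility in this solution. [Ca^2+] = 3s, [AsO4^3-] = 0.0371 + 2s ≈ 0.0371 (common-ion effect: AsO4^3- is already 0.0371 M).
Ksp ≈ (3s)^3 × (0.0371)^2
s = 2.77 x 10^-6 M
Check: 2s = 5.5 x 10^-6 ≪ 0.0371, so the approximation is valid.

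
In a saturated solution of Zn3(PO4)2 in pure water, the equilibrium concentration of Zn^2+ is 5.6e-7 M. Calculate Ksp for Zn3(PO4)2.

Ksp ≈ 2.4e-32

Zn3(PO4)2(s) ⇌ 3 Zn^2+(aq) + 2 PO4^3-(aq)
Stoichiometry gives [PO4^3-] = (2/3)[Zn^2+] = 3.73 × 10^-7 M.
Ksp = [Zn^2+]^3[PO4^3-]^2
Ksp = (5.6 x 10^-7)^3 × (3.73 × 10^-7)^2 = 2.4 × 10^-32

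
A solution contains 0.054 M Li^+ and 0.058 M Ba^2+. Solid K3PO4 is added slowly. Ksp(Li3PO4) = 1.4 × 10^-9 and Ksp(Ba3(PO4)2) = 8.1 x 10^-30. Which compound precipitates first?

Ba3(PO4)2

Precipitation of each salt starts when its ion product equals its Ksp.
For Li3PO4: 1.4 × 10^-9 = (0.054)^3 × [PO4^3-]  ⇒  [PO4^3-] = 8.9 × 10^-6 M.
For Ba3(PO4)2: 8.1 x 10^-30 = (0.058)^3 × [PO4^3-]^2  ⇒  [PO4^3-] = 2.0 × 10^-13 M.
The salt with the lower threshold [PO4^3-] precipitates first: Ba3(PO4)2.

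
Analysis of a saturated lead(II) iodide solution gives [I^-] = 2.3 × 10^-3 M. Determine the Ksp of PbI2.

PbI2(s) <=> Pb^2+(aq) + 2 I^-(aq)
Stoichiometry gives [Pb^2+] = (1/2)[I^-] = 1.15 x 10^-3 M.
Ksp = [Pb^2+][I^-]^2
Ksp = 1.15 x 10^-3 × (2.3 × 10^-3)^2 = 6.1 × 10^-9

Ksp ≈ 6.1 × 10^-9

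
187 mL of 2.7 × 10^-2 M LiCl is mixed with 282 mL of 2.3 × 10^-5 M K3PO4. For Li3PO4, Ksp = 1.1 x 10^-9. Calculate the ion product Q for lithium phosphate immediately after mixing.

1.7 × 10^-11

Total volume = 187 + 282 = 469 mL.
[Li^+] = 2.7 x 10^-2 × (187/469) = 1.08 × 10^-2 M
[PO4^3-] = 2.3 x 10^-5 × (282/469) = 1.38 × 10^-5 M
Li3PO4(s) ⇌ 3 Li^+ + PO4^3-, so Q = [Li^+]^3[PO4^3-]
Q = (1.08 x 10^-2)^3(1.38 × 10^-5) = 1.7 × 10^-11
Q < Ksp, so no precipitate of Li3PO4 forms.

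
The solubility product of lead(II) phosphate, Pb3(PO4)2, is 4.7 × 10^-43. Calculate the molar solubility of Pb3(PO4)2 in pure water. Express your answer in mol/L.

Pb3(PO4)2(s) <=> 3 Pb^2+(aq) + 2 PO4^3-(aq)
Ksp = [Pb^2+]^3[PO4^3-]^2
Let s = molar solubility. Then [Pb^2+] = 3s and [PO4^3-] = 2s.
Substituting: Ksp = (3s)^3(2s)^2 = 108s^5
s^5 = 4.7 × 10^-43 / 108, so s = 1.3 x 10^-9 M

s ≈ 1.3e-9 M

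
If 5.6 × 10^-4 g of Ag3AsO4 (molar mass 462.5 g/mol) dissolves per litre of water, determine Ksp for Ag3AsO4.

Ksp = 5.8e-23

Molar solubility s = (5.6 x 10^-4 g/L) / (462.5 g/mol) = 1.21 × 10^-6 M.
Ag3AsO4(s) ⇌ 3 Ag^+ + AsO4^3-
Let s = molar solubility. Then [Ag^+] = 3s and [AsO4^3-] = s.
Ksp = [Ag^+]^3[AsO4^3-]
Substituting: Ksp = (3s)^3s = 27s^4
With s = 1.21 x 10^-6: Ksp = 5.8 × 10^-23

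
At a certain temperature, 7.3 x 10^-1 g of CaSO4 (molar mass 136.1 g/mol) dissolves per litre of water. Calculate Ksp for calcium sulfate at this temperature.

Ksp ≈ 2.9 × 10^-5

Molar solubility s = (7.3 × 10^-1 g/L) / (136.1 g/mol) = 5.36 × 10^-3 M.
CaSO4(s) ⇌ Ca^2+ + SO4^2-
With molar solubility s: [Ca^2+] = s, [SO4^2-] = s.
Ksp = [Ca^2+][SO4^2-]
Ksp = s × s = s^2
Ksp = (5.36 × 10^-3)^2 = 2.9 × 10^-5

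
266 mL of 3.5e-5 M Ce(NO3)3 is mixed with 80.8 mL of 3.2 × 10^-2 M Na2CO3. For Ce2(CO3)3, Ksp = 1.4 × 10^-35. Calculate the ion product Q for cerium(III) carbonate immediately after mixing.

Total volume = 266 + 80.8 = 346.8 mL.
[Ce^3+] = 3.5 x 10^-5 × (266/346.8) = 2.68 x 10^-5 M
[CO3^2-] = 3.2 × 10^-2 × (80.8/346.8) = 7.46 × 10^-3 M
Ce2(CO3)3(s) ⇌ 2 Ce^3+(aq) + 3 CO3^2-(aq), so Q = [Ce^3+]^2[CO3^2-]^3
Q = (2.68 x 10^-5)^2(7.46 × 10^-3)^3 = 3.0 x 10^-16
Q > Ksp, so Ce2(CO3)3 will precipitate.

Q ≈ 3.0 x 10^-16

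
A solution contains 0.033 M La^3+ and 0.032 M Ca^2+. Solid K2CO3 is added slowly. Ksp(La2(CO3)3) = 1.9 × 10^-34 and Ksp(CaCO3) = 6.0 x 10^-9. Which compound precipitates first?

Each salt begins to precipitate when Q = Ksp, i.e. when [CO3^2-] reaches its threshold.
For La2(CO3)3: 1.9 × 10^-34 = (0.033)^2 × [CO3^2-]^3  ⇒  [CO3^2-] = 5.6 × 10^-11 M.
For CaCO3: 6.0 x 10^-9 = 0.032 × [CO3^2-]  ⇒  [CO3^2-] = 1.9 x 10^-7 M.
The salt with the lower threshold [CO3^2-] precipitates first: La2(CO3)3.

La2(CO3)3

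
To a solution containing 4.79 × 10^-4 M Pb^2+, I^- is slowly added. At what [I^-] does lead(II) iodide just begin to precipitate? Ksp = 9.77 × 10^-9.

[I^-] = 4.52 × 10^-3 M

PbI2(s) <=> Pb^2+ + 2 I^-
Ksp = [Pb^2+][I^-]^2
Precipitation begins when Q = Ksp. With [Pb^2+] = 4.79 × 10^-4 M:
9.77 × 10^-9 = (4.79 × 10^-4) × [I^-]^2
[I^-] = (9.77 × 10^-9 / 4.79 × 10^-4)^(1/2) = 4.52 × 10^-3 M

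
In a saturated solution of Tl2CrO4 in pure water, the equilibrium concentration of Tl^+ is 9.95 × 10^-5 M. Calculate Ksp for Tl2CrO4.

Tl2CrO4(s) ⇌ 2 Tl^+(aq) + CrO4^2-(aq)
Stoichiometry gives [CrO4^2-] = (1/2)[Tl^+] = 4.975 × 10^-5 M.
Ksp = [Tl^+]^2[CrO4^2-]
Ksp = (9.95 × 10^-5)^2 × 4.975 × 10^-5 = 4.93 × 10^-13

4.93e-13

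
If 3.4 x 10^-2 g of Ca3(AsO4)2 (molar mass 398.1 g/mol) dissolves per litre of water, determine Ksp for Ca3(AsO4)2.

Ksp = 4.9e-19

Molar solubility s = (3.4 x 10^-2 g/L) / (398.1 g/mol) = 8.54 × 10^-5 M.
Ca3(AsO4)2(s) <=> 3 Ca^2+ + 2 AsO4^3-
Let s = molar solubility. Then [Ca^2+] = 3s and [AsO4^3-] = 2s.
Ksp = [Ca^2+]^3[AsO4^3-]^2
So Ksp = (3s)^3 × (2s)^2 = 108s^5
With s = 8.54 × 10^-5: Ksp = 4.9 × 10^-19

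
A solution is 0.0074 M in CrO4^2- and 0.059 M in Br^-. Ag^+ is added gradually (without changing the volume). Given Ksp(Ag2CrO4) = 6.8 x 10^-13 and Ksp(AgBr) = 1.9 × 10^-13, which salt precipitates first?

Each salt begins to precipitate when Q = Ksp, i.e. when [Ag^+] reaches its threshold.
For Ag2CrO4: 6.8 x 10^-13 = 0.0074 × [Ag^+]^2  ⇒  [Ag^+] = 9.6 × 10^-6 M.
For AgBr: 1.9 × 10^-13 = 0.059 × [Ag^+]  ⇒  [Ag^+] = 3.2 x 10^-12 M.
The salt with the lower threshold [Ag^+] precipitates first: AgBr.

AgBr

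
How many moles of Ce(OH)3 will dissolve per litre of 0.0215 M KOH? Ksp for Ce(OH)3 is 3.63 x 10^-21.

Ce(OH)3(s) ⇌ Ce^3+(aq) + 3 OH^-(aq)
Ksp = [Ce^3+][OH^-]^3
Let s be the molar solubility in this solution. [Ce^3+] = s, [OH^-] = 0.0215 + 3s ≈ 0.0215 (since OH^- from KOH dominates).
Ksp ≈ s × (0.0215)^3
s = 3.65 × 10^-16 M
Check: 3s = 1.1 × 10^-15 ≪ 0.0215, so the approximation is valid.

s ≈ 3.65e-16 M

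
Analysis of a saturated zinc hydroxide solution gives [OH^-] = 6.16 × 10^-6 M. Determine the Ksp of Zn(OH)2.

Ksp = 1.17 × 10^-16

Zn(OH)2(s) ⇌ Zn^2+(aq) + 2 OH^-(aq)
Stoichiometry gives [Zn^2+] = (1/2)[OH^-] = 3.080 x 10^-6 M.
Ksp = [Zn^2+][OH^-]^2
Ksp = 3.080 × 10^-6 × (6.16 × 10^-6)^2 = 1.17 × 10^-16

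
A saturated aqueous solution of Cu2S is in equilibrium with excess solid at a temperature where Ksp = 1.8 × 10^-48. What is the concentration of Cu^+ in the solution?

1.5 × 10^-16 M

Cu2S(s) ⇌ 2 Cu^+ + S^2-
Ksp = [Cu^+]^2[S^2-]
If s mol/L of Cu2S dissolves, [Cu^+] = 2s and [S^2-] = s.
Substituting: Ksp = (2s)^2s = 4s^3
s^3 = 1.8 × 10^-48 / 4, so s = 7.66 × 10^-17 M
[Cu^+] = 2s = 1.5 x 10^-16 M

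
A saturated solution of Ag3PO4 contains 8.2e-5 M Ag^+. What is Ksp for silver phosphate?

1.5 x 10^-17

Ag3PO4(s) ⇌ 3 Ag^+(aq) + PO4^3-(aq)
Stoichiometry gives [PO4^3-] = (1/3)[Ag^+] = 2.73 × 10^-5 M.
Ksp = [Ag^+]^3[PO4^3-]
Ksp = (8.2 × 10^-5)^3 × 2.73 x 10^-5 = 1.5 × 10^-17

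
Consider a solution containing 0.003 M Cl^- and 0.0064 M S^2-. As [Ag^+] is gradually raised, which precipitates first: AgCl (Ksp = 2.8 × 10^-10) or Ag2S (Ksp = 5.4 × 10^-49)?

Precipitation of each salt starts when its ion product equals its Ksp.
For AgCl: 2.8 × 10^-10 = 0.003 × [Ag^+]  ⇒  [Ag^+] = 9.3 × 10^-8 M.
For Ag2S: 5.4 × 10^-49 = 0.0064 × [Ag^+]^2  ⇒  [Ag^+] = 9.2 × 10^-24 M.
The salt with the lower threshold [Ag^+] precipitates first: Ag2S.

Ag2S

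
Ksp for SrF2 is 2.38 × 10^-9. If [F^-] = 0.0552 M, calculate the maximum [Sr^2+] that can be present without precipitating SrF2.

SrF2(s) <=> Sr^2+ + 2 F^-
Ksp = [Sr^2+][F^-]^2
Precipitation begins when Q = Ksp. With [F^-] = 0.0552 M:
2.38 × 10^-9 = (0.0552)^2 × [Sr^2+]
[Sr^2+] = (2.38 × 10^-9 / 3.047 × 10^-3) = 7.81 × 10^-7 M

[Sr^2+] = 7.81e-7 M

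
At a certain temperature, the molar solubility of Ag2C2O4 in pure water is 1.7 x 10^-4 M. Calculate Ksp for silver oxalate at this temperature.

Ksp = 2.0 × 10^-11

Ag2C2O4(s) <=> 2 Ag^+ + C2O4^2-
If s mol/L of Ag2C2O4 dissolves, [Ag^+] = 2s and [C2O4^2-] = s.
Ksp = [Ag^+]^2[C2O4^2-]
Substituting: Ksp = (2s)^2s = 4s^3
Ksp = 4 × (1.7 × 10^-4)^3 = 2.0 x 10^-11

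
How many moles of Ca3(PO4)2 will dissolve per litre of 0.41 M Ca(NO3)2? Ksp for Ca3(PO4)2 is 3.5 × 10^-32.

Ca3(PO4)2(s) <=> 3 Ca^2+ + 2 PO4^3-
Ksp = [Ca^2+]^3[PO4^3-]^2
If s mol/L dissolves here, [Ca^2+] = 0.41 + 3s ≈ 0.41, [PO4^3-] = 2s (Ksp is small, so little additional dissolves).
Ksp ≈ (0.41)^3 × (2s)^2
s = 3.6 × 10^-16 M
Check: 3s = 1.1 x 10^-15 ≪ 0.41, so the approximation is valid.

3.6e-16 M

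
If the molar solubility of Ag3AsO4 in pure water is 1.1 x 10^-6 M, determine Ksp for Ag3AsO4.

4.0e-23

Ag3AsO4(s) <=> 3 Ag^+(aq) + AsO4^3-(aq)
Let s = molar solubility. Then [Ag^+] = 3s and [AsO4^3-] = s.
Ksp = [Ag^+]^3[AsO4^3-]
Substituting: Ksp = (3s)^3s = 27s^4
With s = 1.1 x 10^-6: Ksp = 4.0 x 10^-23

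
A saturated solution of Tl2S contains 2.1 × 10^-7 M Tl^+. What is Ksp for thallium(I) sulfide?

Tl2S(s) ⇌ 2 Tl^+(aq) + S^2-(aq)
Stoichiometry gives [S^2-] = (1/2)[Tl^+] = 1.05 × 10^-7 M.
Ksp = [Tl^+]^2[S^2-]
Ksp = (2.1 x 10^-7)^2 × 1.05 × 10^-7 = 4.6 x 10^-21

Ksp = 4.6 × 10^-21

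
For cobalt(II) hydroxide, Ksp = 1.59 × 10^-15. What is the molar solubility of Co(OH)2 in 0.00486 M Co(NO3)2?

Co(OH)2(s) ⇌ Co^2+ + 2 OH^-
Ksp = [Co^2+][OH^-]^2
If s mol/L dissolves here, [Co^2+] = 0.00486 + s ≈ 0.00486, [OH^-] = 2s (common-ion effect: Co^2+ is already 0.00486 M).
Ksp ≈ 0.00486 × (2s)^2
s = 2.86 x 10^-7 M
Check: s = 2.9 × 10^-7 ≪ 0.00486, so the approximation is valid.

2.86 × 10^-7 M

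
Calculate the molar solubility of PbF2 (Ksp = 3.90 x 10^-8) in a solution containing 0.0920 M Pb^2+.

PbF2(s) <=> Pb^2+ + 2 F^-
Ksp = [Pb^2+][F^-]^2
Let s be the molar solubility in this solution. [Pb^2+] = 0.0920 + s ≈ 0.0920, [F^-] = 2s (Ksp is small, so little additional dissolves).
Ksp ≈ 0.0920 × (2s)^2
s = 3.26 x 10^-4 M
Check: s = 3.3 × 10^-4 ≪ 0.0920, so the approximation is valid.

3.26 × 10^-4 M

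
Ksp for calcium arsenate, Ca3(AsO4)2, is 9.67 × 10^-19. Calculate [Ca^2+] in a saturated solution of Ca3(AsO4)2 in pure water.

Ca3(AsO4)2(s) ⇌ 3 Ca^2+ + 2 AsO4^3-
Ksp = [Ca^2+]^3[AsO4^3-]^2
For each mole of Ca3(AsO4)2 that dissolves: [Ca^2+] = 3s, [AsO4^3-] = 2s.
Ksp = (3s)^3(2s)^2 = 108s^5
s = (9.67 × 10^-19 / 108)^(1/5) = 9.781 x 10^-5 M
[Ca^2+] = 3s = 2.93 × 10^-4 M

[Ca^2+] ≈ 2.93 × 10^-4 M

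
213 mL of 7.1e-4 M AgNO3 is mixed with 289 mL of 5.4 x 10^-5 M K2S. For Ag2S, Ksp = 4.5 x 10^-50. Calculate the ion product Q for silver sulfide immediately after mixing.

Q = 2.8 x 10^-12

Total volume = 213 + 289 = 502 mL.
[Ag^+] = 7.1 × 10^-4 × (213/502) = 3.01 × 10^-4 M
[S^2-] = 5.4 × 10^-5 × (289/502) = 3.11 × 10^-5 M
Ag2S(s) ⇌ 2 Ag^+ + S^2-, so Q = [Ag^+]^2[S^2-]
Q = (3.01 x 10^-4)^2(3.11 × 10^-5) = 2.8 × 10^-12
Q > Ksp, so Ag2S will precipitate.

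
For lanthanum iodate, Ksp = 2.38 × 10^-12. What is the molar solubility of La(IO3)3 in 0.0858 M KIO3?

La(IO3)3(s) ⇌ La^3+(aq) + 3 IO3^-(aq)
Ksp = [La^3+][IO3^-]^3
If s mol/L dissolves here, [La^3+] = s, [IO3^-] = 0.0858 + 3s ≈ 0.0858 (since IO3^- from KIO3 dominates).
Ksp ≈ s × (0.0858)^3
s = 3.77 × 10^-9 M
Check: 3s = 1.1 × 10^-8 ≪ 0.0858, so the approximation is valid.

3.77e-9 M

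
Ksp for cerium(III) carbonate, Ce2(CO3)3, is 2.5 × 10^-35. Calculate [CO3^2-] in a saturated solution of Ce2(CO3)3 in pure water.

[CO3^2-] ≈ 1.4 × 10^-7 M

Ce2(CO3)3(s) <=> 2 Ce^3+ + 3 CO3^2-
Ksp = [Ce^3+]^2[CO3^2-]^3
Let s = molar solubility. Then [Ce^3+] = 2s and [CO3^2-] = 3s.
Substituting: Ksp = (2s)^2(3s)^3 = 108s^5
s^5 = 2.5 × 10^-35 / 108, so s = 4.71 × 10^-8 M
[CO3^2-] = 3s = 1.4 × 10^-7 M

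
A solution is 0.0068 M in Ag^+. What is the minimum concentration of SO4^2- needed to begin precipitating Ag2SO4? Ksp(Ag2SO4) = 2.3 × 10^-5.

Ag2SO4(s) <=> 2 Ag^+ + SO4^2-
Ksp = [Ag^+]^2[SO4^2-]
Precipitation begins when Q = Ksp. With [Ag^+] = 0.0068 M:
2.3 × 10^-5 = (0.0068)^2 × [SO4^2-]
[SO4^2-] = (2.3 × 10^-5 / 4.62 × 10^-5) = 5.0 x 10^-1 M

5.0 × 10^-1 M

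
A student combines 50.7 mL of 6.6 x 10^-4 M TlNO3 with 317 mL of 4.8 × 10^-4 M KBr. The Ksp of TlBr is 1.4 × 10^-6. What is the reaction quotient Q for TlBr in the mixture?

Q = 3.8 × 10^-8

Total volume = 50.7 + 317 = 367.7 mL.
[Tl^+] = 6.6 x 10^-4 × (50.7/367.7) = 9.10 x 10^-5 M
[Br^-] = 4.8 x 10^-4 × (317/367.7) = 4.14 × 10^-4 M
TlBr(s) <=> Tl^+(aq) + Br^-(aq), so Q = [Tl^+][Br^-]
Q = (9.10 x 10^-5)(4.14 × 10^-4) = 3.8 × 10^-8
Q < Ksp, so no precipitate of TlBr forms.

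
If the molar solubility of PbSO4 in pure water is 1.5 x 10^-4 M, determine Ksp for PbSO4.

PbSO4(s) <=> Pb^2+(aq) + SO4^2-(aq)
If s mol/L of PbSO4 dissolves, [Pb^2+] = s and [SO4^2-] = s.
Ksp = [Pb^2+][SO4^2-]
Ksp = (s)(s) = s^2
With s = 1.5 x 10^-4: Ksp = 2.3 × 10^-8

Ksp ≈ 2.3 x 10^-8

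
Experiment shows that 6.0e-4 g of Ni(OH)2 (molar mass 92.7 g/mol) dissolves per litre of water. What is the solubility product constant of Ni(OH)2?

Molar solubility s = (6.0 x 10^-4 g/L) / (92.7 g/mol) = 6.47 × 10^-6 M.
Ni(OH)2(s) ⇌ Ni^2+(aq) + 2 OH^-(aq)
If s mol/L of Ni(OH)2 dissolves, [Ni^2+] = s and [OH^-] = 2s.
Ksp = [Ni^2+][OH^-]^2
So Ksp = s × (2s)^2 = 4s^3
Ksp = 4 × (6.47 x 10^-6)^3 = 1.1 × 10^-15

Ksp = 1.1e-15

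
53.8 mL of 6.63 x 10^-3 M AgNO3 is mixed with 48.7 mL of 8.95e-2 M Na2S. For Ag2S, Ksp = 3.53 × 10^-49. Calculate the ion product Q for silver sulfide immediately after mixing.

Total volume = 53.8 + 48.7 = 102.5 mL.
[Ag^+] = 6.63 × 10^-3 × (53.8/102.5) = 3.480 × 10^-3 M
[S^2-] = 8.95 × 10^-2 × (48.7/102.5) = 4.252 x 10^-2 M
Ag2S(s) ⇌ 2 Ag^+ + S^2-, so Q = [Ag^+]^2[S^2-]
Q = (3.480 x 10^-3)^2(4.252 × 10^-2) = 5.15 × 10^-7
Q > Ksp, so Ag2S will precipitate.

Q = 5.15 × 10^-7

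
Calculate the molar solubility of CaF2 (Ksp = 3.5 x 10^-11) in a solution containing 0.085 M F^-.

CaF2(s) ⇌ Ca^2+ + 2 F^-
Ksp = [Ca^2+][F^-]^2
Let s be the molar solubility in this solution. [Ca^2+] = s, [F^-] = 0.085 + 2s ≈ 0.085 (common-ion effect: F^- is already 0.085 M).
Ksp ≈ s × (0.085)^2
s = 4.8 × 10^-9 M
Check: 2s = 9.7 × 10^-9 ≪ 0.085, so the approximation is valid.

4.8 × 10^-9 M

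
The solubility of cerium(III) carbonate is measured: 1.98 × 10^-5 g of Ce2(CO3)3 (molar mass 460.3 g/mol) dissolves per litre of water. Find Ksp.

Molar solubility s = (1.98 × 10^-5 g/L) / (460.3 g/mol) = 4.302 × 10^-8 M.
Ce2(CO3)3(s) ⇌ 2 Ce^3+ + 3 CO3^2-
Let s = molar solubility. Then [Ce^3+] = 2s and [CO3^2-] = 3s.
Ksp = [Ce^3+]^2[CO3^2-]^3
Ksp = (2s)^2(3s)^3 = 108s^5
Ksp = 108 × (4.302 x 10^-8)^5 = 1.59 × 10^-35

Ksp ≈ 1.59 x 10^-35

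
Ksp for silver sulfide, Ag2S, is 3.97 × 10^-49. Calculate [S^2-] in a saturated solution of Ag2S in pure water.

Ag2S(s) <=> 2 Ag^+(aq) + S^2-(aq)
Ksp = [Ag^+]^2[S^2-]
Let s = molar solubility. Then [Ag^+] = 2s and [S^2-] = s.
So Ksp = (2s)^2 × s = 4s^3
s = (3.97 × 10^-49 / 4)^(1/3) = 4.630 × 10^-17 M
[S^2-] = s = 4.63 x 10^-17 M

[S^2-] ≈ 4.63 x 10^-17 M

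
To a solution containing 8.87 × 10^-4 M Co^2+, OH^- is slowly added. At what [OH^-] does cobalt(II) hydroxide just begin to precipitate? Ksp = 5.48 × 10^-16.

Co(OH)2(s) ⇌ Co^2+ + 2 OH^-
Ksp = [Co^2+][OH^-]^2
Precipitation begins when Q = Ksp. With [Co^2+] = 8.87 × 10^-4 M:
5.48 × 10^-16 = (8.87 × 10^-4) × [OH^-]^2
[OH^-] = (5.48 × 10^-16 / 8.87 × 10^-4)^(1/2) = 7.86 x 10^-7 M

[OH^-] ≈ 7.86e-7 M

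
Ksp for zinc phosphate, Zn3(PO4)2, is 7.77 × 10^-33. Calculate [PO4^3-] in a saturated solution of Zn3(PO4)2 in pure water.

Zn3(PO4)2(s) ⇌ 3 Zn^2+ + 2 PO4^3-
Ksp = [Zn^2+]^3[PO4^3-]^2
For each mole of Zn3(PO4)2 that dissolves: [Zn^2+] = 3s, [PO4^3-] = 2s.
Ksp = (3s)^3(2s)^2 = 108s^5
s = (7.77 × 10^-33 / 108)^(1/5) = 1.484 × 10^-7 M
[PO4^3-] = 2s = 2.97 x 10^-7 M

[PO4^3-] = 2.97e-7 M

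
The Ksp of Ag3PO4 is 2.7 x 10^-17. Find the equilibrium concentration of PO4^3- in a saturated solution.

[PO4^3-] = 3.2e-5 M

Ag3PO4(s) <=> 3 Ag^+(aq) + PO4^3-(aq)
Ksp = [Ag^+]^3[PO4^3-]
Let s = molar solubility. Then [Ag^+] = 3s and [PO4^3-] = s.
Ksp = (3s)^3s = 27s^4
s = (2.7 x 10^-17 / 27)^(1/4) = 3.16 × 10^-5 M
[PO4^3-] = s = 3.2 × 10^-5 M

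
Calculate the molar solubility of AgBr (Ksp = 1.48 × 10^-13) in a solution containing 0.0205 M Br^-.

s ≈ 7.22e-12 M

AgBr(s) ⇌ Ag^+(aq) + Br^-(aq)
Ksp = [Ag^+][Br^-]
Let s be the molar solubility in this solution. [Ag^+] = s, [Br^-] = 0.0205 + s ≈ 0.0205 (since the Br^- already present dominates).
Ksp ≈ s × 0.0205
s = 7.22 x 10^-12 M
Check: s = 7.2 × 10^-12 ≪ 0.0205, so the approximation is valid.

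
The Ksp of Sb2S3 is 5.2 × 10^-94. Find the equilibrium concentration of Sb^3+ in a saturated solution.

Sb2S3(s) ⇌ 2 Sb^3+ + 3 S^2-
Ksp = [Sb^3+]^2[S^2-]^3
Let s = molar solubility. Then [Sb^3+] = 2s and [S^2-] = 3s.
Substituting: Ksp = (2s)^2(3s)^3 = 108s^5
Solving, s = (5.2 × 10^-94/108)^(1/5) = 8.64 × 10^-20 M
[Sb^3+] = 2s = 1.7 × 10^-19 M

[Sb^3+] ≈ 1.7 x 10^-19 M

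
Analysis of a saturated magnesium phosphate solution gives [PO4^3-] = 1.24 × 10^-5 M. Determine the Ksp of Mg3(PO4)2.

9.89 x 10^-25

Mg3(PO4)2(s) <=> 3 Mg^2+(aq) + 2 PO4^3-(aq)
Stoichiometry gives [Mg^2+] = (3/2)[PO4^3-] = 1.860 × 10^-5 M.
Ksp = [Mg^2+]^3[PO4^3-]^2
Ksp = (1.860 × 10^-5)^3 × (1.24 × 10^-5)^2 = 9.89 × 10^-25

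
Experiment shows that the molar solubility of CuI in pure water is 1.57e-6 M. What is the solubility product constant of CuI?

CuI(s) <=> Cu^+ + I^-
For each mole of CuI that dissolves: [Cu^+] = s, [I^-] = s.
Ksp = [Cu^+][I^-]
Ksp = s^2
Ksp = (1.57 × 10^-6)^2 = 2.46 × 10^-12

2.46 x 10^-12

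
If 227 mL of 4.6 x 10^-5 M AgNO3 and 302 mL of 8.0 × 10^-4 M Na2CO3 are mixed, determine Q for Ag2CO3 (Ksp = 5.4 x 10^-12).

Q ≈ 1.8 × 10^-13

Total volume = 227 + 302 = 529 mL.
[Ag^+] = 4.6 × 10^-5 × (227/529) = 1.97 × 10^-5 M
[CO3^2-] = 8.0 × 10^-4 × (302/529) = 4.57 × 10^-4 M
Ag2CO3(s) ⇌ 2 Ag^+(aq) + CO3^2-(aq), so Q = [Ag^+]^2[CO3^2-]
Q = (1.97 × 10^-5)^2(4.57 x 10^-4) = 1.8 × 10^-13
Q < Ksp, so no precipitate of Ag2CO3 forms.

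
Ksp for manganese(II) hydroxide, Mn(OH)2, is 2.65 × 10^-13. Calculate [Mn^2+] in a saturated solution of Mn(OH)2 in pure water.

Mn(OH)2(s) ⇌ Mn^2+ + 2 OH^-
Ksp = [Mn^2+][OH^-]^2
For each mole of Mn(OH)2 that dissolves: [Mn^2+] = s, [OH^-] = 2s.
Ksp = s(2s)^2 = 4s^3
s^3 = 2.65 × 10^-13 / 4, so s = 4.046 x 10^-5 M
[Mn^2+] = s = 4.05 × 10^-5 M

[Mn^2+] ≈ 4.05e-5 M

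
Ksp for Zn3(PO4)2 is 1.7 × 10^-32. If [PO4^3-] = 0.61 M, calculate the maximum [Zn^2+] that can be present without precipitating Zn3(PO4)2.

Zn3(PO4)2(s) <=> 3 Zn^2+ + 2 PO4^3-
Ksp = [Zn^2+]^3[PO4^3-]^2
Precipitation begins when Q = Ksp. With [PO4^3-] = 0.61 M:
1.7 × 10^-32 = (0.61)^2 × [Zn^2+]^3
[Zn^2+] = (1.7 × 10^-32 / 3.72 x 10^-1)^(1/3) = 3.6 × 10^-11 M

[Zn^2+] ≈ 3.6 x 10^-11 M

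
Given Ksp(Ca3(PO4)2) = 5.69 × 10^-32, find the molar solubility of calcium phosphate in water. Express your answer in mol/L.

Ca3(PO4)2(s) ⇌ 3 Ca^2+ + 2 PO4^3-
Ksp = [Ca^2+]^3[PO4^3-]^2
With molar solubility s: [Ca^2+] = 3s, [PO4^3-] = 2s.
Ksp = (3s)^3(2s)^2 = 108s^5
Solving, s = (5.69 × 10^-32/108)^(1/5) = 2.21 × 10^-7 M

2.21 x 10^-7 M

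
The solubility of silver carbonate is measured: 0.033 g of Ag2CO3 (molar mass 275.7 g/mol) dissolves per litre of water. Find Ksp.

6.9e-12

Molar solubility s = (3.3 x 10^-2 g/L) / (275.7 g/mol) = 1.20 × 10^-4 M.
Ag2CO3(s) ⇌ 2 Ag^+ + CO3^2-
If s mol/L of Ag2CO3 dissolves, [Ag^+] = 2s and [CO3^2-] = s.
Ksp = [Ag^+]^2[CO3^2-]
So Ksp = (2s)^2 × s = 4s^3
Ksp = 4 × (1.20 × 10^-4)^3 = 6.9 × 10^-12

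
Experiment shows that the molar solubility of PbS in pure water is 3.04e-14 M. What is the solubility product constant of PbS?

9.24 × 10^-28

PbS(s) <=> Pb^2+(aq) + S^2-(aq)
For each mole of PbS that dissolves: [Pb^2+] = s, [S^2-] = s.
Ksp = [Pb^2+][S^2-]
Ksp = (s)(s) = s^2
Ksp = (3.04 × 10^-14)^2 = 9.24 x 10^-28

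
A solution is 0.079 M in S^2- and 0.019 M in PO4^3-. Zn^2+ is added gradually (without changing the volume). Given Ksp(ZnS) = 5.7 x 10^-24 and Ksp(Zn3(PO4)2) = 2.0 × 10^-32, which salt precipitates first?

Precipitation of each salt starts when its ion product equals its Ksp.
For ZnS: 5.7 x 10^-24 = 0.079 × [Zn^2+]  ⇒  [Zn^2+] = 7.2 × 10^-23 M.
For Zn3(PO4)2: 2.0 × 10^-32 = (0.019)^2 × [Zn^2+]^3  ⇒  [Zn^2+] = 3.8 x 10^-10 M.
The salt with the lower threshold [Zn^2+] precipitates first: ZnS.

ZnS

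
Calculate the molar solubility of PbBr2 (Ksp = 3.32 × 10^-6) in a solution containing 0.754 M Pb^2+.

PbBr2(s) ⇌ Pb^2+ + 2 Br^-
Ksp = [Pb^2+][Br^-]^2
If s mol/L dissolves here, [Pb^2+] = 0.754 + s ≈ 0.754, [Br^-] = 2s (Ksp is small, so little additional dissolves).
Ksp ≈ 0.754 × (2s)^2
s = 1.05 × 10^-3 M
Check: s = 1.0 × 10^-3 ≪ 0.754, so the approximation is valid.

s ≈ 1.05 × 10^-3 M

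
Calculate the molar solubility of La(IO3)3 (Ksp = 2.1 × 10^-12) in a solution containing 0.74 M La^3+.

4.7e-5 M

La(IO3)3(s) ⇌ La^3+(aq) + 3 IO3^-(aq)
Ksp = [La^3+][IO3^-]^3
If s mol/L dissolves here, [La^3+] = 0.74 + s ≈ 0.74, [IO3^-] = 3s (Ksp is small, so little additional dissolves).
Ksp ≈ 0.74 × (3s)^3
s = 4.7 x 10^-5 M
Check: s = 4.7 x 10^-5 ≪ 0.74, so the approximation is valid.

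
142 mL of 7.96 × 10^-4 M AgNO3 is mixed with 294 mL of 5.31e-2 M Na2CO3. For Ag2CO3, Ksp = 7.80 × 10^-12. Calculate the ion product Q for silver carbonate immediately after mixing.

Total volume = 142 + 294 = 436 mL.
[Ag^+] = 7.96 × 10^-4 × (142/436) = 2.592 × 10^-4 M
[CO3^2-] = 5.31 × 10^-2 × (294/436) = 3.581 x 10^-2 M
Ag2CO3(s) ⇌ 2 Ag^+(aq) + CO3^2-(aq), so Q = [Ag^+]^2[CO3^2-]
Q = (2.592 × 10^-4)^2(3.581 x 10^-2) = 2.41 × 10^-9
Q > Ksp, so Ag2CO3 will precipitate.

2.41 × 10^-9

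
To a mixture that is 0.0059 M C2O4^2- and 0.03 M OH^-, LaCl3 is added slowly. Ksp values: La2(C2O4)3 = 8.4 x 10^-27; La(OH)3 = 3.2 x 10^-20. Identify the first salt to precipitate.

Each salt begins to precipitate when Q = Ksp, i.e. when [La^3+] reaches its threshold.
For La2(C2O4)3: 8.4 x 10^-27 = (0.0059)^3 × [La^3+]^2  ⇒  [La^3+] = 2.0 × 10^-10 M.
For La(OH)3: 3.2 x 10^-20 = (0.03)^3 × [La^3+]  ⇒  [La^3+] = 1.2 × 10^-15 M.
The salt with the lower threshold [La^3+] precipitates first: La(OH)3.

La(OH)3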